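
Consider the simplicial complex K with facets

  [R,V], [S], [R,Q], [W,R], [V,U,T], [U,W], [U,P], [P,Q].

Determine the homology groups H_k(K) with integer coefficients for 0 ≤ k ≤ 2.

Order the vertices as P < Q < R < S < T < U < V < W. Listing each simplex with vertices in this order, K has dimension 2 with simplices:

  0-simplices (8): P, Q, R, S, T, U, V, W
  1-simplices (9): PQ, PU, QR, RV, RW, TU, TV, UV, UW
  2-simplices (1): TUV

giving chain groups C_0 ≅ Z^8, C_1 ≅ Z^9, C_2 ≅ Z^1.

∂_1: C_1 → C_0 is given by ∂[p,q] = [q] − [p]. For instance
  ∂TU = U − T.
This gives a 8×9 integer matrix of rank 6; reducing to Smith normal form yields diagonal entries (1,1,1,1,1,1).

The boundary map ∂_2: C_2 → C_1 acts by ∂[p,q,r] = [q,r] − [p,r] + [p,q]. For instance
  ∂TUV = UV − TV + TU.
As a 9×1 matrix over Z this has rank 1, with invariant factors (1).

Computing H_k = (kernel of ∂_k) / (image of ∂_{k+1}):

  H_0: rank C_0 − rank ∂_1 = 8 − 6 = 2, and the invariant factors of ∂_1 are all 1, so H_0 = Z^2.
  H_1: rank ker ∂_1 − rank ∂_2 = (9 − 6) − 1 = 2, and the invariant factors of ∂_2 are all 1, so H_1 = Z^2.
  H_2: rank ker ∂_2 − rank ∂_3 = (1 − 1) − 0 = 0, and there is no ∂_3, so H_2 = 0.

H_0 = Z^2,  H_1 = Z^2,  H_2 = 0.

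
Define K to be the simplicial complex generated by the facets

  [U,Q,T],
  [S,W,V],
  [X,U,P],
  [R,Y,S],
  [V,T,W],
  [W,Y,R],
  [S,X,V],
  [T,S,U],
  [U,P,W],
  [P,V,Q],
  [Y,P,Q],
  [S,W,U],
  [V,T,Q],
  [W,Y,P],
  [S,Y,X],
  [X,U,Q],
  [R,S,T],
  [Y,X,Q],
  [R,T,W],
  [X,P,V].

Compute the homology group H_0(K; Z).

H_0 ≅ Z.

We work with the vertex ordering P < Q < R < S < T < U < V < W < X < Y. The simplices of K, each written with vertices in increasing order, are:

  0-simplices (10): P, Q, R, S, T, U, V, W, X, Y
  1-simplices (30): PQ, PU, PV, PW, PX, PY, QT, QU, QV, QX, QY, RS, RT, RW, RY, ST, SU, SV, SW, SX, SY, TU, TV, TW, UW, UX, VW, VX, WY, XY
  2-simplices (20): PQV, PQY, PUW, PUX, PVX, PWY, QTU, QTV, QUX, QXY, RST, RSY, RTW, RWY, STU, SUW, SVW, SVX, SXY, TVW

Hence C_0 ≅ Z^10, C_1 ≅ Z^30, C_2 ≅ Z^20.

∂_1: C_1 → C_0 maps an edge to its endpoints' difference, ∂[p,q] = q − p. For instance
  ∂SW = W − S.
This gives a 10×30 integer matrix of rank 9; reducing to Smith normal form yields diagonal entries (1,1,1,1,1,1,1,1,1).

∂_2: C_2 → C_1 acts by ∂[p,q,r] = [q,r] − [p,r] + [p,q]. For instance
  ∂PQY = QY − PY + PQ,
  ∂QUX = UX − QX + QU.
As a 30×20 matrix over Z this has rank 20, with invariant factors (1,1,1,1,1,1,1,1,1,1,1,1,1,1,1,1,1,1,1,2).

Reading off H_k = ker ∂_k / im ∂_{k+1}:

  H_0: rank C_0 − rank ∂_1 = 10 − 9 = 1, and the invariant factors of ∂_1 are all 1, so H_0 = Z.

(K is a triangulation of the Klein bottle.)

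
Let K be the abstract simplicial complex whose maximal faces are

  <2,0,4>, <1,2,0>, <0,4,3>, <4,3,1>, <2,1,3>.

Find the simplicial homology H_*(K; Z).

Order the vertices as 0 < 1 < 2 < 3 < 4. Listing each simplex with vertices in this order, K has dimension 2 with simplices:

  0-simplices (5): [0], [1], [2], [3], [4]
  1-simplices (10): [0,1], [0,2], [0,3], [0,4], [1,2], [1,3], [1,4], [2,3], [2,4], [3,4]
  2-simplices (5): [0,1,2], [0,2,4], [0,3,4], [1,2,3], [1,3,4]

so the chain groups are C_0 ≅ Z^5, C_1 ≅ Z^10, C_2 ≅ Z^5.

The boundary map ∂_1: C_1 → C_0 sends each edge [p,q] (with p < q) to q − p.
The resulting 5×10 matrix has rank 4, and its Smith normal form has invariant factors (1,1,1,1).

∂_2: C_2 → C_1 acts by ∂[p,q,r] = [q,r] − [p,r] + [p,q]. For instance
  ∂[0,3,4] = [3,4] − [0,4] + [0,3],
  ∂[1,2,3] = [2,3] − [1,3] + [1,2].
The resulting 10×5 matrix has rank 5, and its Smith normal form has invariant factors (1,1,1,1,1).

Now H_k = ker ∂_k / im ∂_{k+1}, so:

  H_0: rank C_0 − rank ∂_1 = 5 − 4 = 1, and the invariant factors of ∂_1 are all 1, so H_0 ≅ Z.
  H_1: rank ker ∂_1 − rank ∂_2 = (10 − 4) − 5 = 1, and the invariant factors of ∂_2 are all 1, so H_1 ≅ Z.
  H_2: rank ker ∂_2 − rank ∂_3 = (5 − 5) − 0 = 0, and there is no ∂_3, so H_2 ≅ 0.

As a check, the Euler characteristic is 5 − 10 + 5 = 0, which agrees with 1 − 1 + 0 = 0.
(K is a triangulation of the Möbius band.)

H_0 = Z,  H_1 = Z,  H_2 = 0.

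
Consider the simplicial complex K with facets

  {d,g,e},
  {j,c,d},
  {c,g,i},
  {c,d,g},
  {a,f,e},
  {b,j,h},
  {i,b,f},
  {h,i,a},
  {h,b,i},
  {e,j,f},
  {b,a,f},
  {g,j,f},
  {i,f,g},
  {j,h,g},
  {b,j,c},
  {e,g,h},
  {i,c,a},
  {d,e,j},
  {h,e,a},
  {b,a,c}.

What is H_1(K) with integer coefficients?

Fix the vertex order a < b < c < d < e < f < g < h < i < j and write every simplex with vertices in increasing order. Then dim K = 2 and the simplices of K are:

  0-simplices (10): a, b, c, d, e, f, g, h, i, j
  1-simplices (30): ab, ac, ae, af, ah, ai, bc, bf, bh, bi, bj, cd, cg, ci, cj, de, dg, dj, ef, eg, eh, ej, fg, fi, fj, gh, gi, gj, hi, hj
  2-simplices (20): abc, abf, aci, aef, aeh, ahi, bcj, bfi, bhi, bhj, cdg, cdj, cgi, deg, dej, efj, egh, fgi, fgj, ghj

so the chain groups are C_0 ≅ Z^10, C_1 ≅ Z^30, C_2 ≅ Z^20.

The boundary map ∂_1: C_1 → C_0 maps an edge to its endpoints' difference, ∂[p,q] = q − p.
The resulting 10×30 matrix has rank 9, and its Smith normal form has invariant factors (1,1,1,1,1,1,1,1,1).

Boundary ∂_2: C_2 → C_1 acts by ∂[p,q,r] = [q,r] − [p,r] + [p,q]. For instance
  ∂ahi = hi − ai + ah,
  ∂aeh = eh − ah + ae.
As a 30×20 matrix over Z this has rank 20, with invariant factors (1,1,1,1,1,1,1,1,1,1,1,1,1,1,1,1,1,1,1,2).

From H_k ≅ ker(∂_k) / im(∂_{k+1}) we obtain:

  H_1: rank ker ∂_1 − rank ∂_2 = (30 − 9) − 20 = 1, and ∂_2 has invariant factor 2 > 1, so H_1 ≅ Z ⊕ Z_2.

H_1 = Z ⊕ Z_2.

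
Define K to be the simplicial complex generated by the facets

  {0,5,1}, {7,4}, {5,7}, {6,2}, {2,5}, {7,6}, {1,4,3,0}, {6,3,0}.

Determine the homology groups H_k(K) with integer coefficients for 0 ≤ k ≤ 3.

Fix the vertex order 0 < 1 < 2 < 3 < 4 < 5 < 6 < 7 and write every simplex with vertices in increasing order. Then dim K = 3 and the simplices of K are:

  0-simplices (8): [0], [1], [2], [3], [4], [5], [6], [7]
  1-simplices (15): [0,1], [0,3], [0,4], [0,5], [0,6], [1,3], [1,4], [1,5], [2,5], [2,6], [3,4], [3,6], [4,7], [5,7], [6,7]
  2-simplices (6): [0,1,3], [0,1,4], [0,1,5], [0,3,4], [0,3,6], [1,3,4]
  3-simplices (1): [0,1,3,4]

Hence C_0 ≅ Z^8, C_1 ≅ Z^15, C_2 ≅ Z^6, C_3 ≅ Z^1.

∂_1: C_1 → C_0 maps an edge to its endpoints' difference, ∂[p,q] = q − p. For instance
  ∂[1,4] = [4] − [1].
As a 8×15 matrix over Z this has rank 7, with invariant factors (1,1,1,1,1,1,1).

Boundary ∂_2: C_2 → C_1 sends each 2-simplex [p,q,r] to [q,r] − [p,r] + [p,q]. For instance
  ∂[0,1,4] = [1,4] − [0,4] + [0,1],
  ∂[0,1,3] = [1,3] − [0,3] + [0,1].
The 15×6 boundary matrix has rank 5 and Smith normal form diag(1,1,1,1,1).

Boundary ∂_3: C_3 → C_2 sends each 3-simplex σ to the alternating sum Σ_i (−1)^i (σ with its i-th vertex removed). For instance
  ∂[0,1,3,4] = [1,3,4] − [0,3,4] + [0,1,4] − [0,1,3].
The 6×1 boundary matrix has rank 1 and Smith normal form diag(1).

From H_k ≅ ker(∂_k) / im(∂_{k+1}) we obtain:

  H_0: rank C_0 − rank ∂_1 = 8 − 7 = 1, and the invariant factors of ∂_1 are all 1, so H_0 ≅ Z.
  H_1: rank ker ∂_1 − rank ∂_2 = (15 − 7) − 5 = 3, and the invariant factors of ∂_2 are all 1, so H_1 ≅ Z^3.
  H_2: rank ker ∂_2 − rank ∂_3 = (6 − 5) − 1 = 0, and the invariant factors of ∂_3 are all 1, so H_2 ≅ 0.
  H_3: rank ker ∂_3 − rank ∂_4 = (1 − 1) − 0 = 0, and there is no ∂_4, so H_3 ≅ 0.

H_0 ≅ Z,  H_1 ≅ Z^3,  H_2 = 0,  H_3 = 0.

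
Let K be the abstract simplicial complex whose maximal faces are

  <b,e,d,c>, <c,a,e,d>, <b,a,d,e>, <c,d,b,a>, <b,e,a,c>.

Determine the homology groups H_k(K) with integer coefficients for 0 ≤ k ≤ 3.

Order the vertices as a < b < c < d < e. Listing each simplex with vertices in this order, K has dimension 3 with simplices:

  0-simplices (5): a, b, c, d, e
  1-simplices (10): ab, ac, ad, ae, bc, bd, be, cd, ce, de
  2-simplices (10): abc, abd, abe, acd, ace, ade, bcd, bce, bde, cde
  3-simplices (5): abcd, abce, abde, acde, bcde

giving chain groups C_0 ≅ Z^5, C_1 ≅ Z^10, C_2 ≅ Z^10, C_3 ≅ Z^5.

The boundary map ∂_1: C_1 → C_0 sends each edge [p,q] (with p < q) to q − p.
The resulting 5×10 matrix has rank 4, and its Smith normal form has invariant factors (1,1,1,1).

Boundary ∂_2: C_2 → C_1 acts by ∂[p,q,r] = [q,r] − [p,r] + [p,q]. For instance
  ∂bcd = cd − bd + bc,
  ∂ade = de − ae + ad.
The resulting 10×10 matrix has rank 6, and its Smith normal form has invariant factors (1,1,1,1,1,1).

The boundary map ∂_3: C_3 → C_2 sends each 3-simplex σ to the alternating sum Σ_i (−1)^i (σ with its i-th vertex removed). For instance
  ∂abcd = bcd − acd + abd − abc,
  ∂bcde = cde − bde + bce − bcd.
The 10×5 boundary matrix has rank 4 and Smith normal form diag(1,1,1,1).

Computing H_k = (kernel of ∂_k) / (image of ∂_{k+1}):

  H_0: rank C_0 − rank ∂_1 = 5 − 4 = 1, and the invariant factors of ∂_1 are all 1, so H_0 = Z.
  H_1: rank ker ∂_1 − rank ∂_2 = (10 − 4) − 6 = 0, and the invariant factors of ∂_2 are all 1, so H_1 = 0.
  H_2: rank ker ∂_2 − rank ∂_3 = (10 − 6) − 4 = 0, and the invariant factors of ∂_3 are all 1, so H_2 = 0.
  H_3: rank ker ∂_3 − rank ∂_4 = (5 − 4) − 0 = 1, and there is no ∂_4, so H_3 = Z.

(K is a triangulation of the 3-sphere S^3.)

H_0 = Z,  H_1 = 0,  H_2 = 0,  H_3 = Z.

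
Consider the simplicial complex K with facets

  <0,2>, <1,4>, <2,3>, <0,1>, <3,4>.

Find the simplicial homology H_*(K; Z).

We work with the vertex ordering 0 < 1 < 2 < 3 < 4. The simplices of K, each written with vertices in increasing order, are:

  0-simplices (5): [0], [1], [2], [3], [4]
  1-simplices (5): [0,1], [0,2], [1,4], [2,3], [3,4]

so the chain groups are C_0 ≅ Z^5, C_1 ≅ Z^5.

The boundary map ∂_1: C_1 → C_0 sends each edge [p,q] (with p < q) to q − p.
The resulting 5×5 matrix has rank 4, and its Smith normal form has invariant factors (1,1,1,1).

Computing H_k = (kernel of ∂_k) / (image of ∂_{k+1}):

  H_0: rank C_0 − rank ∂_1 = 5 − 4 = 1, and the invariant factors of ∂_1 are all 1, so H_0 = Z.
  H_1: rank ker ∂_1 − rank ∂_2 = (5 − 4) − 0 = 1, and there is no ∂_2, so H_1 = Z.

H_0 ≅ Z,  H_1 ≅ Z.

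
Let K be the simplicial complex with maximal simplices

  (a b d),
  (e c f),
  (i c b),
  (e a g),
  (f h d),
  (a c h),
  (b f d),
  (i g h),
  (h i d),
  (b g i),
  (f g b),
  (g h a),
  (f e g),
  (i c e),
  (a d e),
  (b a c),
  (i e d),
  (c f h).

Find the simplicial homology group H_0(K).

H_0 ≅ Z.

Order the vertices as a < b < c < d < e < f < g < h < i. Listing each simplex with vertices in this order, K has dimension 2 with simplices:

  0-simplices (9): a, b, c, d, e, f, g, h, i
  1-simplices (27): ab, ac, ad, ae, ag, ah, bc, bd, bf, bg, bi, ce, cf, ch, ci, de, df, dh, di, ef, eg, ei, fg, fh, gh, gi, hi
  2-simplices (18): abc, abd, ach, ade, aeg, agh, bci, bdf, bfg, bgi, cef, cei, cfh, dei, dfh, dhi, efg, ghi

so the chain groups are C_0 ≅ Z^9, C_1 ≅ Z^27, C_2 ≅ Z^18.

The boundary map ∂_1: C_1 → C_0 sends each edge [p,q] (with p < q) to q − p. For instance
  ∂fg = g − f.
The 9×27 boundary matrix has rank 8 and Smith normal form diag(1,1,1,1,1,1,1,1).

Boundary ∂_2: C_2 → C_1 acts by ∂[p,q,r] = [q,r] − [p,r] + [p,q]. For instance
  ∂bdf = df − bf + bd,
  ∂bci = ci − bi + bc.
As a 27×18 matrix over Z this has rank 17, with invariant factors (1,1,1,1,1,1,1,1,1,1,1,1,1,1,1,1,1).

Now H_k = ker ∂_k / im ∂_{k+1}, so:

  H_0: rank C_0 − rank ∂_1 = 9 − 8 = 1, and the invariant factors of ∂_1 are all 1, so H_0 ≅ Z.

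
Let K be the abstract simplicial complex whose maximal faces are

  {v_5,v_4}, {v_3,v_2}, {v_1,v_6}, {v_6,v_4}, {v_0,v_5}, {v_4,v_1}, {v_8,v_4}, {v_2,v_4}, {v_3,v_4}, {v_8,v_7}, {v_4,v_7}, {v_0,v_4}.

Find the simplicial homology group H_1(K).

H_1 ≅ Z^4.

Order the vertices as v_0 < v_1 < v_2 < v_3 < v_4 < v_5 < v_6 < v_7 < v_8. Listing each simplex with vertices in this order, K has dimension 1 with simplices:

  0-simplices (9): [v_0], [v_1], [v_2], [v_3], [v_4], [v_5], [v_6], [v_7], [v_8]
  1-simplices (12): [v_0,v_4], [v_0,v_5], [v_1,v_4], [v_1,v_6], [v_2,v_3], [v_2,v_4], [v_3,v_4], [v_4,v_5], [v_4,v_6], [v_4,v_7], [v_4,v_8], [v_7,v_8]

so the chain groups are C_0 ≅ Z^9, C_1 ≅ Z^12.

The boundary map ∂_1: C_1 → C_0 sends each edge [p,q] (with p < q) to q − p. For instance
  ∂[v_0,v_4] = [v_4] − [v_0].
As a 9×12 matrix over Z this has rank 8, with invariant factors (1,1,1,1,1,1,1,1).

Now H_k = ker ∂_k / im ∂_{k+1}, so:

  H_1: rank ker ∂_1 − rank ∂_2 = (12 − 8) − 0 = 4, and there is no ∂_2, so H_1 = Z^4.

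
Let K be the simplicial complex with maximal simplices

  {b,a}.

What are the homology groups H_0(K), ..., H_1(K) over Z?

Take the total order a < b on the vertex set. Then K (dimension 1) consists of the simplices:

  0-simplices (2): a, b
  1-simplices (1): ab

Hence C_0 ≅ Z^2, C_1 ≅ Z^1.

The boundary map ∂_1: C_1 → C_0 maps an edge to its endpoints' difference, ∂[p,q] = q − p. For instance
  ∂ab = b − a.
The 2×1 boundary matrix has rank 1 and Smith normal form diag(1).

Reading off H_k = ker ∂_k / im ∂_{k+1}:

  H_0: rank C_0 − rank ∂_1 = 2 − 1 = 1, and the invariant factors of ∂_1 are all 1, so H_0 = Z.
  H_1: rank ker ∂_1 − rank ∂_2 = (1 − 1) − 0 = 0, and there is no ∂_2, so H_1 = 0.

(K is a triangulation of the 1-simplex.)

H_0 ≅ Z,  H_1 = 0.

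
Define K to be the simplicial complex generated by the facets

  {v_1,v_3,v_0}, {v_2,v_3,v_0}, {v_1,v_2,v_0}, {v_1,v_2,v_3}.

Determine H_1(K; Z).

H_1 = 0.

Fix the vertex order v_0 < v_1 < v_2 < v_3 and write every simplex with vertices in increasing order. Then dim K = 2 and the simplices of K are:

  0-simplices (4): [v_0], [v_1], [v_2], [v_3]
  1-simplices (6): [v_0,v_1], [v_0,v_2], [v_0,v_3], [v_1,v_2], [v_1,v_3], [v_2,v_3]
  2-simplices (4): [v_0,v_1,v_2], [v_0,v_1,v_3], [v_0,v_2,v_3], [v_1,v_2,v_3]

so the chain groups are C_0 ≅ Z^4, C_1 ≅ Z^6, C_2 ≅ Z^4.

The boundary map ∂_1: C_1 → C_0 is given by ∂[p,q] = [q] − [p]. For instance
  ∂[v_0,v_3] = [v_3] − [v_0].
As a 4×6 matrix over Z this has rank 3, with invariant factors (1,1,1).

Boundary ∂_2: C_2 → C_1 acts by ∂[p,q,r] = [q,r] − [p,r] + [p,q]. For instance
  ∂[v_0,v_1,v_2] = [v_1,v_2] − [v_0,v_2] + [v_0,v_1],
  ∂[v_0,v_2,v_3] = [v_2,v_3] − [v_0,v_3] + [v_0,v_2].
The 6×4 boundary matrix has rank 3 and Smith normal form diag(1,1,1).

Now H_k = ker ∂_k / im ∂_{k+1}, so:

  H_1: rank ker ∂_1 − rank ∂_2 = (6 − 3) − 3 = 0, and the invariant factors of ∂_2 are all 1, so H_1 = 0.

(K is a triangulation of the 2-sphere S^2.)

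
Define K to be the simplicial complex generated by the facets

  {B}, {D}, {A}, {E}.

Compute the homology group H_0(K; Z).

Take the total order A < B < D < E on the vertex set. Then K (dimension 0) consists of the simplices:

  0-simplices (4): A, B, D, E

giving chain groups C_0 ≅ Z^4.

Reading off H_k = ker ∂_k / im ∂_{k+1}:

  H_0: rank C_0 − rank ∂_1 = 4 − 0 = 4, and there is no ∂_1, so H_0 ≅ Z^4.

H_0 ≅ Z^4.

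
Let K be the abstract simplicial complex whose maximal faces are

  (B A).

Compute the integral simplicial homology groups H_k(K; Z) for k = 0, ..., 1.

H_0 = Z,  H_1 = 0.

Take the total order A < B on the vertex set. Then K (dimension 1) consists of the simplices:

  0-simplices (2): A, B
  1-simplices (1): AB

so the chain groups are C_0 ≅ Z^2, C_1 ≅ Z^1.

The boundary map ∂_1: C_1 → C_0 is given by ∂[p,q] = [q] − [p].
The 2×1 boundary matrix has rank 1 and Smith normal form diag(1).

Now H_k = ker ∂_k / im ∂_{k+1}, so:

  H_0: rank C_0 − rank ∂_1 = 2 − 1 = 1, and the invariant factors of ∂_1 are all 1, so H_0 = Z.
  H_1: rank ker ∂_1 − rank ∂_2 = (1 − 1) − 0 = 0, and there is no ∂_2, so H_1 = 0.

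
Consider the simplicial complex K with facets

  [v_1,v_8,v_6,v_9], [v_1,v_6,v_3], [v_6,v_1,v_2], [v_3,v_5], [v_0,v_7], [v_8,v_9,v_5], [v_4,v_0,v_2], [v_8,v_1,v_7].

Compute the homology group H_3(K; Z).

H_3 ≅ 0.

K has 10 vertices, 19 edges, 9 triangles, 1 3-simplex.
rank ∂_3 = 1, rank ∂_4 = 0 ⇒ b_3 = 1 − 1 − 0 = 0. So H_3 = 0.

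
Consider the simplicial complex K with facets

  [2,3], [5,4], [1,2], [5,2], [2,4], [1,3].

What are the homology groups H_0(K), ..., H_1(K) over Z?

H_0 ≅ Z,  H_1 ≅ Z^2.

Take the total order 1 < 2 < 3 < 4 < 5 on the vertex set. Then K (dimension 1) consists of the simplices:

  0-simplices (5): [1], [2], [3], [4], [5]
  1-simplices (6): [1,2], [1,3], [2,3], [2,4], [2,5], [4,5]

giving chain groups C_0 ≅ Z^5, C_1 ≅ Z^6.

Boundary ∂_1: C_1 → C_0 sends each edge [p,q] (with p < q) to q − p. For instance
  ∂[1,2] = [2] − [1].
As a 5×6 matrix over Z this has rank 4, with invariant factors (1,1,1,1).

Now H_k = ker ∂_k / im ∂_{k+1}, so:

  H_0: rank C_0 − rank ∂_1 = 5 − 4 = 1, and the invariant factors of ∂_1 are all 1, so H_0 ≅ Z.
  H_1: rank ker ∂_1 − rank ∂_2 = (6 − 4) − 0 = 2, and there is no ∂_2, so H_1 ≅ Z^2.

As a check, the Euler characteristic is 5 − 6 = -1, which agrees with 1 − 2 = -1.
(K is a triangulation of a wedge of 2 circles.)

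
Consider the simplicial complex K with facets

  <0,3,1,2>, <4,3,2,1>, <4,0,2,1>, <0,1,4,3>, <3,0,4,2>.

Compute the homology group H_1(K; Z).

H_1 ≅ 0.

Order the vertices as 0 < 1 < 2 < 3 < 4. Listing each simplex with vertices in this order, K has dimension 3 with simplices:

  0-simplices (5): [0], [1], [2], [3], [4]
  1-simplices (10): [0,1], [0,2], [0,3], [0,4], [1,2], [1,3], [1,4], [2,3], [2,4], [3,4]
  2-simplices (10): [0,1,2], [0,1,3], [0,1,4], [0,2,3], [0,2,4], [0,3,4], [1,2,3], [1,2,4], [1,3,4], [2,3,4]
  3-simplices (5): [0,1,2,3], [0,1,2,4], [0,1,3,4], [0,2,3,4], [1,2,3,4]

so the chain groups are C_0 ≅ Z^5, C_1 ≅ Z^10, C_2 ≅ Z^10, C_3 ≅ Z^5.

∂_1: C_1 → C_0 is given by ∂[p,q] = [q] − [p]. For instance
  ∂[0,4] = [4] − [0].
The 5×10 boundary matrix has rank 4 and Smith normal form diag(1,1,1,1).

Boundary ∂_2: C_2 → C_1 sends each 2-simplex [p,q,r] to [q,r] − [p,r] + [p,q]. For instance
  ∂[0,1,2] = [1,2] − [0,2] + [0,1],
  ∂[0,2,3] = [2,3] − [0,3] + [0,2].
The 10×10 boundary matrix has rank 6 and Smith normal form diag(1,1,1,1,1,1).

The boundary map ∂_3: C_3 → C_2 sends each 3-simplex σ to the alternating sum Σ_i (−1)^i (σ with its i-th vertex removed). For instance
  ∂[0,1,3,4] = [1,3,4] − [0,3,4] + [0,1,4] − [0,1,3],
  ∂[0,1,2,3] = [1,2,3] − [0,2,3] + [0,1,3] − [0,1,2].
The 10×5 boundary matrix has rank 4 and Smith normal form diag(1,1,1,1).

Now H_k = ker ∂_k / im ∂_{k+1}, so:

  H_1: rank ker ∂_1 − rank ∂_2 = (10 − 4) − 6 = 0, and the invariant factors of ∂_2 are all 1, so H_1 = 0.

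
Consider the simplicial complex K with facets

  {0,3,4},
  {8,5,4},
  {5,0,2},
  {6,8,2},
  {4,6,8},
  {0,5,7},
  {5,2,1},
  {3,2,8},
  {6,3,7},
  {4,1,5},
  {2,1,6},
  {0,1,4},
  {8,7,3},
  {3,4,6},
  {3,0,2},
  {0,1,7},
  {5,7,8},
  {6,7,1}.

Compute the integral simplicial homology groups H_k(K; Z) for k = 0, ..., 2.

H_0 = Z,  H_1 = Z ⊕ Z/2Z,  H_2 = 0.

Take the total order 0 < 1 < 2 < 3 < 4 < 5 < 6 < 7 < 8 on the vertex set. Then K (dimension 2) consists of the simplices:

  0-simplices (9): [0], [1], [2], [3], [4], [5], [6], [7], [8]
  1-simplices (27): (27 of them)
  2-simplices (18): [0,1,4], [0,1,7], [0,2,3], [0,2,5], [0,3,4], [0,5,7], [1,2,5], [1,2,6], [1,4,5], [1,6,7], [2,3,8], [2,6,8], [3,4,6], [3,6,7], [3,7,8], [4,5,8], [4,6,8], [5,7,8]

giving chain groups C_0 ≅ Z^9, C_1 ≅ Z^27, C_2 ≅ Z^18.

The boundary map ∂_1: C_1 → C_0 sends each edge [p,q] (with p < q) to q − p.
This gives a 9×27 integer matrix of rank 8; reducing to Smith normal form yields diagonal entries (1,1,1,1,1,1,1,1).

∂_2: C_2 → C_1 maps a triangle to the signed sum of its edges. For instance
  ∂[0,5,7] = [5,7] − [0,7] + [0,5],
  ∂[0,1,7] = [1,7] − [0,7] + [0,1].
The 27×18 boundary matrix has rank 18 and Smith normal form diag(1,1,1,1,1,1,1,1,1,1,1,1,1,1,1,1,1,2).

Computing H_k = (kernel of ∂_k) / (image of ∂_{k+1}):

  H_0: rank C_0 − rank ∂_1 = 9 − 8 = 1, and the invariant factors of ∂_1 are all 1, so H_0 ≅ Z.
  H_1: rank ker ∂_1 − rank ∂_2 = (27 − 8) − 18 = 1, and ∂_2 has invariant factor 2 > 1, so H_1 ≅ Z ⊕ Z/2Z.
  H_2: rank ker ∂_2 − rank ∂_3 = (18 − 18) − 0 = 0, and there is no ∂_3, so H_2 ≅ 0.

(K is a triangulation of the Klein bottle.)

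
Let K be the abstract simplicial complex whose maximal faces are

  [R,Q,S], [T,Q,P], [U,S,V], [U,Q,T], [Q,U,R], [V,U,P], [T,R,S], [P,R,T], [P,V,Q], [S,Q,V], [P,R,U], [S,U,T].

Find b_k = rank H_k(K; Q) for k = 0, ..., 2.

b_0 = 1, b_1 = 0, b_2 = 0.

Order the vertices as P < Q < R < S < T < U < V. Listing each simplex with vertices in this order, K has dimension 2 with simplices:

  0-simplices (7): P, Q, R, S, T, U, V
  1-simplices (18): PQ, PR, PT, PU, PV, QR, QS, QT, QU, QV, RS, RT, RU, ST, SU, SV, TU, UV
  2-simplices (12): PQT, PQV, PRT, PRU, PUV, QRS, QRU, QSV, QTU, RST, STU, SUV

giving chain groups C_0 ≅ Z^7, C_1 ≅ Z^18, C_2 ≅ Z^12.

Boundary ∂_1: C_1 → C_0 sends each edge [p,q] (with p < q) to q − p. For instance
  ∂SU = U − S.
The 7×18 boundary matrix has rank 6 and Smith normal form diag(1,1,1,1,1,1).

The boundary map ∂_2: C_2 → C_1 sends each 2-simplex [p,q,r] to [q,r] − [p,r] + [p,q]. For instance
  ∂PQT = QT − PT + PQ,
  ∂PRU = RU − PU + PR.
This gives a 18×12 integer matrix of rank 12; reducing to Smith normal form yields diagonal entries (1,1,1,1,1,1,1,1,1,1,1,2).

Reading off H_k = ker ∂_k / im ∂_{k+1}:

  H_0: rank C_0 − rank ∂_1 = 7 − 6 = 1, and the invariant factors of ∂_1 are all 1, so H_0 = Z.
  H_1: rank ker ∂_1 − rank ∂_2 = (18 − 6) − 12 = 0, and ∂_2 has invariant factor 2 > 1, so H_1 = Z/2.
  H_2: rank ker ∂_2 − rank ∂_3 = (12 − 12) − 0 = 0, and there is no ∂_3, so H_2 = 0.

As a check, the Euler characteristic is 7 − 18 + 12 = 1, which agrees with 1 − 0 + 0 = 1.

Hence the Betti numbers are b_0 = 1, b_1 = 0, b_2 = 0.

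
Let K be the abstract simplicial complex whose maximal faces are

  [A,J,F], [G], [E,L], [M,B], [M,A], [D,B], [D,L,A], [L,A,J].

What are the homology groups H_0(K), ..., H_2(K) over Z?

H_0 = Z^2,  H_1 = Z,  H_2 = 0.

We work with the vertex ordering A < B < D < E < F < G < J < L < M. The simplices of K, each written with vertices in increasing order, are:

  0-simplices (9): A, B, D, E, F, G, J, L, M
  1-simplices (11): AD, AF, AJ, AL, AM, BD, BM, DL, EL, FJ, JL
  2-simplices (3): ADL, AFJ, AJL

so the chain groups are C_0 ≅ Z^9, C_1 ≅ Z^11, C_2 ≅ Z^3.

Boundary ∂_1: C_1 → C_0 is given by ∂[p,q] = [q] − [p].
The 9×11 boundary matrix has rank 7 and Smith normal form diag(1,1,1,1,1,1,1).

Boundary ∂_2: C_2 → C_1 sends each 2-simplex [p,q,r] to [q,r] − [p,r] + [p,q]. For instance
  ∂AJL = JL − AL + AJ,
  ∂AFJ = FJ − AJ + AF.
The resulting 11×3 matrix has rank 3, and its Smith normal form has invariant factors (1,1,1).

From H_k ≅ ker(∂_k) / im(∂_{k+1}) we obtain:

  H_0: rank C_0 − rank ∂_1 = 9 − 7 = 2, and the invariant factors of ∂_1 are all 1, so H_0 = Z^2.
  H_1: rank ker ∂_1 − rank ∂_2 = (11 − 7) − 3 = 1, and the invariant factors of ∂_2 are all 1, so H_1 = Z.
  H_2: rank ker ∂_2 − rank ∂_3 = (3 − 3) − 0 = 0, and there is no ∂_3, so H_2 = 0.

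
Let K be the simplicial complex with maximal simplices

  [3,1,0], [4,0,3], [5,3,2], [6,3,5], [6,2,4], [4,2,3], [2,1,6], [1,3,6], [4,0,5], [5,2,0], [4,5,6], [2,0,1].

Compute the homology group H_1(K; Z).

Order the vertices as 0 < 1 < 2 < 3 < 4 < 5 < 6. Listing each simplex with vertices in this order, K has dimension 2 with simplices:

  0-simplices (7): [0], [1], [2], [3], [4], [5], [6]
  1-simplices (18): [0,1], [0,2], [0,3], [0,4], [0,5], [1,2], [1,3], [1,6], [2,3], [2,4], [2,5], [2,6], [3,4], [3,5], [3,6], [4,5], [4,6], [5,6]
  2-simplices (12): [0,1,2], [0,1,3], [0,2,5], [0,3,4], [0,4,5], [1,2,6], [1,3,6], [2,3,4], [2,3,5], [2,4,6], [3,5,6], [4,5,6]

so the chain groups are C_0 ≅ Z^7, C_1 ≅ Z^18, C_2 ≅ Z^12.

∂_1: C_1 → C_0 maps an edge to its endpoints' difference, ∂[p,q] = q − p. For instance
  ∂[2,3] = [3] − [2].
The 7×18 boundary matrix has rank 6 and Smith normal form diag(1,1,1,1,1,1).

Boundary ∂_2: C_2 → C_1 acts by ∂[p,q,r] = [q,r] − [p,r] + [p,q]. For instance
  ∂[2,3,5] = [3,5] − [2,5] + [2,3],
  ∂[2,3,4] = [3,4] − [2,4] + [2,3].
The 18×12 boundary matrix has rank 12 and Smith normal form diag(1,1,1,1,1,1,1,1,1,1,1,2).

Reading off H_k = ker ∂_k / im ∂_{k+1}:

  H_1: rank ker ∂_1 − rank ∂_2 = (18 − 6) − 12 = 0, and ∂_2 has invariant factor 2 > 1, so H_1 = Z/2Z.

H_1 ≅ Z/2Z.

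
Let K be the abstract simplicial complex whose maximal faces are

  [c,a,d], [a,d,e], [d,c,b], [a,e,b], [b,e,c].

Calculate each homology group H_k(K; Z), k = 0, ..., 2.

H_0 = Z,  H_1 = Z,  H_2 = 0.

We work with the vertex ordering a < b < c < d < e. The simplices of K, each written with vertices in increasing order, are:

  0-simplices (5): a, b, c, d, e
  1-simplices (10): ab, ac, ad, ae, bc, bd, be, cd, ce, de
  2-simplices (5): abe, acd, ade, bcd, bce

giving chain groups C_0 ≅ Z^5, C_1 ≅ Z^10, C_2 ≅ Z^5.

The boundary map ∂_1: C_1 → C_0 sends each edge [p,q] (with p < q) to q − p.
This gives a 5×10 integer matrix of rank 4; reducing to Smith normal form yields diagonal entries (1,1,1,1).

The boundary map ∂_2: C_2 → C_1 sends each 2-simplex [p,q,r] to [q,r] − [p,r] + [p,q]. For instance
  ∂bcd = cd − bd + bc,
  ∂bce = ce − be + bc.
The resulting 10×5 matrix has rank 5, and its Smith normal form has invariant factors (1,1,1,1,1).

Now H_k = ker ∂_k / im ∂_{k+1}, so:

  H_0: rank C_0 − rank ∂_1 = 5 − 4 = 1, and the invariant factors of ∂_1 are all 1, so H_0 = Z.
  H_1: rank ker ∂_1 − rank ∂_2 = (10 − 4) − 5 = 1, and the invariant factors of ∂_2 are all 1, so H_1 = Z.
  H_2: rank ker ∂_2 − rank ∂_3 = (5 − 5) − 0 = 0, and there is no ∂_3, so H_2 = 0.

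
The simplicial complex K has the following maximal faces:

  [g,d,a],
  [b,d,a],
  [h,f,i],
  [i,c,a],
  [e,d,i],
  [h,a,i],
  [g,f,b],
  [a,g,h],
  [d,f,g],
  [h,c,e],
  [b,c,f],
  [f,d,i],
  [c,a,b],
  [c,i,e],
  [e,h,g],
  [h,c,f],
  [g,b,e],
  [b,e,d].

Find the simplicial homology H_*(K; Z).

K has 9 vertices, 27 edges, 18 triangles.
rank ∂_0 = 0, rank ∂_1 = 8 ⇒ b_0 = 9 − 0 − 8 = 1; all invariant factors of ∂_1 are 1 so no torsion. So H_0 ≅ Z.
rank ∂_1 = 8, rank ∂_2 = 18 ⇒ b_1 = 27 − 8 − 18 = 1; ∂_2 has invariant factor(s) [2] giving torsion. So H_1 ≅ Z ⊕ Z/2Z.
rank ∂_2 = 18, rank ∂_3 = 0 ⇒ b_2 = 18 − 18 − 0 = 0. So H_2 ≅ 0.

H_0 = Z,  H_1 = Z ⊕ Z/2Z,  H_2 = 0.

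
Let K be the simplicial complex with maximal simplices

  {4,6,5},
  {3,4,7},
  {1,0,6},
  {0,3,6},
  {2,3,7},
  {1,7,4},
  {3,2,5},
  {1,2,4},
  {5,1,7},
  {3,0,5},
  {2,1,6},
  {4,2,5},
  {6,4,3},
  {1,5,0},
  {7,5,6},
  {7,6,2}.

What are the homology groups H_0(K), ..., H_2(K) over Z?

H_0 ≅ Z,  H_1 ≅ Z^2,  H_2 ≅ Z.

Take the total order 0 < 1 < 2 < 3 < 4 < 5 < 6 < 7 on the vertex set. Then K (dimension 2) consists of the simplices:

  0-simplices (8): [0], [1], [2], [3], [4], [5], [6], [7]
  1-simplices (24): (24 of them)
  2-simplices (16): [0,1,5], [0,1,6], [0,3,5], [0,3,6], [1,2,4], [1,2,6], [1,4,7], [1,5,7], [2,3,5], [2,3,7], [2,4,5], [2,6,7], [3,4,6], [3,4,7], [4,5,6], [5,6,7]

Hence C_0 ≅ Z^8, C_1 ≅ Z^24, C_2 ≅ Z^16.

∂_1: C_1 → C_0 maps an edge to its endpoints' difference, ∂[p,q] = q − p.
The 8×24 boundary matrix has rank 7 and Smith normal form diag(1,1,1,1,1,1,1).

∂_2: C_2 → C_1 acts by ∂[p,q,r] = [q,r] − [p,r] + [p,q]. For instance
  ∂[0,1,6] = [1,6] − [0,6] + [0,1],
  ∂[0,3,5] = [3,5] − [0,5] + [0,3].
The 24×16 boundary matrix has rank 15 and Smith normal form diag(1,1,1,1,1,1,1,1,1,1,1,1,1,1,1).

From H_k ≅ ker(∂_k) / im(∂_{k+1}) we obtain:

  H_0: rank C_0 − rank ∂_1 = 8 − 7 = 1, and the invariant factors of ∂_1 are all 1, so H_0 = Z.
  H_1: rank ker ∂_1 − rank ∂_2 = (24 − 7) − 15 = 2, and the invariant factors of ∂_2 are all 1, so H_1 = Z^2.
  H_2: rank ker ∂_2 − rank ∂_3 = (16 − 15) − 0 = 1, and there is no ∂_3, so H_2 = Z.

As a check, the Euler characteristic is 8 − 24 + 16 = 0, which agrees with 1 − 2 + 1 = 0.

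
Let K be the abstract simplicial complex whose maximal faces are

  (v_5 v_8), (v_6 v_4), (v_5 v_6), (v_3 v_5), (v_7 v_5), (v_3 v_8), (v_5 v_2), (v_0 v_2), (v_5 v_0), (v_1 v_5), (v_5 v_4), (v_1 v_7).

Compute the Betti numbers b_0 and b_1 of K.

K has 9 vertices, 12 edges.
rank ∂_0 = 0, rank ∂_1 = 8 ⇒ b_0 = 9 − 0 − 8 = 1; all invariant factors of ∂_1 are 1 so no torsion. So H_0 ≅ Z.
rank ∂_1 = 8, rank ∂_2 = 0 ⇒ b_1 = 12 − 8 − 0 = 4. So H_1 ≅ Z^4.

b_0 = 1, b_1 = 4.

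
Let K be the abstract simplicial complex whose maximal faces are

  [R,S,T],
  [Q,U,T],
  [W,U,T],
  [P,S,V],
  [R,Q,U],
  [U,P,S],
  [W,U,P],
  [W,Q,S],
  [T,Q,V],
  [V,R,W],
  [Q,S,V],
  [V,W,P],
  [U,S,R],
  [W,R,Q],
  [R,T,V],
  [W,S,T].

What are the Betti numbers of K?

We work with the vertex ordering P < Q < R < S < T < U < V < W. The simplices of K, each written with vertices in increasing order, are:

  0-simplices (8): P, Q, R, S, T, U, V, W
  1-simplices (24): PS, PU, PV, PW, QR, QS, QT, QU, QV, QW, RS, RT, RU, RV, RW, ST, SU, SV, SW, TU, TV, TW, UW, VW
  2-simplices (16): PSU, PSV, PUW, PVW, QRU, QRW, QSV, QSW, QTU, QTV, RST, RSU, RTV, RVW, STW, TUW

Hence C_0 ≅ Z^8, C_1 ≅ Z^24, C_2 ≅ Z^16.

The boundary map ∂_1: C_1 → C_0 maps an edge to its endpoints' difference, ∂[p,q] = q − p. For instance
  ∂QV = V − Q.
This gives a 8×24 integer matrix of rank 7; reducing to Smith normal form yields diagonal entries (1,1,1,1,1,1,1).

The boundary map ∂_2: C_2 → C_1 sends each 2-simplex [p,q,r] to [q,r] − [p,r] + [p,q]. For instance
  ∂STW = TW − SW + ST,
  ∂RTV = TV − RV + RT.
This gives a 24×16 integer matrix of rank 15; reducing to Smith normal form yields diagonal entries (1,1,1,1,1,1,1,1,1,1,1,1,1,1,1).

Reading off H_k = ker ∂_k / im ∂_{k+1}:

  H_0: rank C_0 − rank ∂_1 = 8 − 7 = 1, and the invariant factors of ∂_1 are all 1, so H_0 ≅ Z.
  H_1: rank ker ∂_1 − rank ∂_2 = (24 − 7) − 15 = 2, and the invariant factors of ∂_2 are all 1, so H_1 ≅ Z^2.
  H_2: rank ker ∂_2 − rank ∂_3 = (16 − 15) − 0 = 1, and there is no ∂_3, so H_2 ≅ Z.

(K is a triangulation of the torus T^2.)

Hence the Betti numbers are b_0 = 1, b_1 = 2, b_2 = 1.

b_0 = 1, b_1 = 2, b_2 = 1.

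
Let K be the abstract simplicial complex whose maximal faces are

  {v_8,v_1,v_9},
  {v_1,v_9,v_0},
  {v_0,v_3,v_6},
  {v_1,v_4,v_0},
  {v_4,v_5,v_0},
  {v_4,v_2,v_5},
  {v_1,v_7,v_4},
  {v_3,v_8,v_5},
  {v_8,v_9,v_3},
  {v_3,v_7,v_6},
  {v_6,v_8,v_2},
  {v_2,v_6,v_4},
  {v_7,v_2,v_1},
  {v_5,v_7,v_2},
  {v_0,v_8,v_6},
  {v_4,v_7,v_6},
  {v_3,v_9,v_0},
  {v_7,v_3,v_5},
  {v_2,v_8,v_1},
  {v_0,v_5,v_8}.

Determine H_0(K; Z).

H_0 = Z.

We work with the vertex ordering v_0 < v_1 < v_2 < v_3 < v_4 < v_5 < v_6 < v_7 < v_8 < v_9. The simplices of K, each written with vertices in increasing order, are:

  0-simplices (10): [v_0], [v_1], [v_2], [v_3], [v_4], [v_5], [v_6], [v_7], [v_8], [v_9]
  1-simplices (30): (30 of them)
  2-simplices (20): (20 of them)

Hence C_0 ≅ Z^10, C_1 ≅ Z^30, C_2 ≅ Z^20.

∂_1: C_1 → C_0 sends each edge [p,q] (with p < q) to q − p. For instance
  ∂[v_0,v_3] = [v_3] − [v_0].
As a 10×30 matrix over Z this has rank 9, with invariant factors (1,1,1,1,1,1,1,1,1).

Boundary ∂_2: C_2 → C_1 acts by ∂[p,q,r] = [q,r] − [p,r] + [p,q]. For instance
  ∂[v_0,v_1,v_9] = [v_1,v_9] − [v_0,v_9] + [v_0,v_1],
  ∂[v_4,v_6,v_7] = [v_6,v_7] − [v_4,v_7] + [v_4,v_6].
The 30×20 boundary matrix has rank 20 and Smith normal form diag(1,1,1,1,1,1,1,1,1,1,1,1,1,1,1,1,1,1,1,2).

Reading off H_k = ker ∂_k / im ∂_{k+1}:

  H_0: rank C_0 − rank ∂_1 = 10 − 9 = 1, and the invariant factors of ∂_1 are all 1, so H_0 = Z.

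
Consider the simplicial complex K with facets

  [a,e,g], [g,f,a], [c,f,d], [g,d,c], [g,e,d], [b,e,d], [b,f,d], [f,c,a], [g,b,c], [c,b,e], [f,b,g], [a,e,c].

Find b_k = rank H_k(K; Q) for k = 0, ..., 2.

Order the vertices as a < b < c < d < e < f < g. Listing each simplex with vertices in this order, K has dimension 2 with simplices:

  0-simplices (7): a, b, c, d, e, f, g
  1-simplices (18): ac, ae, af, ag, bc, bd, be, bf, bg, cd, ce, cf, cg, de, df, dg, eg, fg
  2-simplices (12): ace, acf, aeg, afg, bce, bcg, bde, bdf, bfg, cdf, cdg, deg

Hence C_0 ≅ Z^7, C_1 ≅ Z^18, C_2 ≅ Z^12.

The boundary map ∂_1: C_1 → C_0 is given by ∂[p,q] = [q] − [p]. For instance
  ∂fg = g − f.
The 7×18 boundary matrix has rank 6 and Smith normal form diag(1,1,1,1,1,1).

∂_2: C_2 → C_1 sends each 2-simplex [p,q,r] to [q,r] − [p,r] + [p,q]. For instance
  ∂bde = de − be + bd,
  ∂aeg = eg − ag + ae.
As a 18×12 matrix over Z this has rank 12, with invariant factors (1,1,1,1,1,1,1,1,1,1,1,2).

From H_k ≅ ker(∂_k) / im(∂_{k+1}) we obtain:

  H_0: rank C_0 − rank ∂_1 = 7 − 6 = 1, and the invariant factors of ∂_1 are all 1, so H_0 ≅ Z.
  H_1: rank ker ∂_1 − rank ∂_2 = (18 − 6) − 12 = 0, and ∂_2 has invariant factor 2 > 1, so H_1 ≅ Z/2.
  H_2: rank ker ∂_2 − rank ∂_3 = (12 − 12) − 0 = 0, and there is no ∂_3, so H_2 ≅ 0.

As a check, the Euler characteristic is 7 − 18 + 12 = 1, which agrees with 1 − 0 + 0 = 1.

Hence the Betti numbers are b_0 = 1, b_1 = 0, b_2 = 0.

b_0 = 1, b_1 = 0, b_2 = 0.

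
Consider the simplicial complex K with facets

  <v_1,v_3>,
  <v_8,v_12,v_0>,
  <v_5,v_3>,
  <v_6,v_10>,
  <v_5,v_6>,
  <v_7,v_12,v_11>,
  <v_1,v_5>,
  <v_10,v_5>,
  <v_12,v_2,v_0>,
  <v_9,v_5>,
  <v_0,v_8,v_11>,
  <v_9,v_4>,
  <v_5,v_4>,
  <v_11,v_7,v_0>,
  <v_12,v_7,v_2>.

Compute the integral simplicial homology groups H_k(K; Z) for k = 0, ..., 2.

Fix the vertex order v_0 < v_1 < v_2 < v_3 < v_4 < v_5 < v_6 < v_7 < v_8 < v_9 < v_10 < v_11 < v_12 and write every simplex with vertices in increasing order. Then dim K = 2 and the simplices of K are:

  0-simplices (13): [v_0], [v_1], [v_2], [v_3], [v_4], [v_5], [v_6], [v_7], [v_8], [v_9], [v_10], [v_11], [v_12]
  1-simplices (21): (21 of them)
  2-simplices (6): [v_0,v_2,v_12], [v_0,v_7,v_11], [v_0,v_8,v_11], [v_0,v_8,v_12], [v_2,v_7,v_12], [v_7,v_11,v_12]

Hence C_0 ≅ Z^13, C_1 ≅ Z^21, C_2 ≅ Z^6.

∂_1: C_1 → C_0 sends each edge [p,q] (with p < q) to q − p.
As a 13×21 matrix over Z this has rank 11, with invariant factors (1,1,1,1,1,1,1,1,1,1,1).

∂_2: C_2 → C_1 acts by ∂[p,q,r] = [q,r] − [p,r] + [p,q]. For instance
  ∂[v_0,v_8,v_11] = [v_8,v_11] − [v_0,v_11] + [v_0,v_8],
  ∂[v_0,v_7,v_11] = [v_7,v_11] − [v_0,v_11] + [v_0,v_7].
The resulting 21×6 matrix has rank 6, and its Smith normal form has invariant factors (1,1,1,1,1,1).

Computing H_k = (kernel of ∂_k) / (image of ∂_{k+1}):

  H_0: rank C_0 − rank ∂_1 = 13 − 11 = 2, and the invariant factors of ∂_1 are all 1, so H_0 = Z^2.
  H_1: rank ker ∂_1 − rank ∂_2 = (21 − 11) − 6 = 4, and the invariant factors of ∂_2 are all 1, so H_1 = Z^4.
  H_2: rank ker ∂_2 − rank ∂_3 = (6 − 6) − 0 = 0, and there is no ∂_3, so H_2 = 0.

(K is a triangulation of the disjoint union of the cylinder S^1 x I and a wedge of 3 circles.)

H_0 ≅ Z^2,  H_1 ≅ Z^4,  H_2 = 0.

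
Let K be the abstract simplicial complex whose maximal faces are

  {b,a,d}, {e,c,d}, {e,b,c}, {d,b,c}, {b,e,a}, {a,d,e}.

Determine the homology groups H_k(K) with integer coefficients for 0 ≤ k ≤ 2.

H_0 = Z,  H_1 = 0,  H_2 = Z.

Take the total order a < b < c < d < e on the vertex set. Then K (dimension 2) consists of the simplices:

  0-simplices (5): a, b, c, d, e
  1-simplices (9): ab, ad, ae, bc, bd, be, cd, ce, de
  2-simplices (6): abd, abe, ade, bcd, bce, cde

so the chain groups are C_0 ≅ Z^5, C_1 ≅ Z^9, C_2 ≅ Z^6.

∂_1: C_1 → C_0 maps an edge to its endpoints' difference, ∂[p,q] = q − p. For instance
  ∂bc = c − b.
The 5×9 boundary matrix has rank 4 and Smith normal form diag(1,1,1,1).

The boundary map ∂_2: C_2 → C_1 maps a triangle to the signed sum of its edges. For instance
  ∂abe = be − ae + ab,
  ∂cde = de − ce + cd.
The resulting 9×6 matrix has rank 5, and its Smith normal form has invariant factors (1,1,1,1,1).

Now H_k = ker ∂_k / im ∂_{k+1}, so:

  H_0: rank C_0 − rank ∂_1 = 5 − 4 = 1, and the invariant factors of ∂_1 are all 1, so H_0 = Z.
  H_1: rank ker ∂_1 − rank ∂_2 = (9 − 4) − 5 = 0, and the invariant factors of ∂_2 are all 1, so H_1 = 0.
  H_2: rank ker ∂_2 − rank ∂_3 = (6 − 5) − 0 = 1, and there is no ∂_3, so H_2 = Z.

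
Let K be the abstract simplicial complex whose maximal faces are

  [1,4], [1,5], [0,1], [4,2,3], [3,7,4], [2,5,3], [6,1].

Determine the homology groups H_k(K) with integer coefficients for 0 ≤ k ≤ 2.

Take the total order 0 < 1 < 2 < 3 < 4 < 5 < 6 < 7 on the vertex set. Then K (dimension 2) consists of the simplices:

  0-simplices (8): [0], [1], [2], [3], [4], [5], [6], [7]
  1-simplices (11): [0,1], [1,4], [1,5], [1,6], [2,3], [2,4], [2,5], [3,4], [3,5], [3,7], [4,7]
  2-simplices (3): [2,3,4], [2,3,5], [3,4,7]

giving chain groups C_0 ≅ Z^8, C_1 ≅ Z^11, C_2 ≅ Z^3.

The boundary map ∂_1: C_1 → C_0 is given by ∂[p,q] = [q] − [p]. For instance
  ∂[1,4] = [4] − [1].
As a 8×11 matrix over Z this has rank 7, with invariant factors (1,1,1,1,1,1,1).

The boundary map ∂_2: C_2 → C_1 sends each 2-simplex [p,q,r] to [q,r] − [p,r] + [p,q]. For instance
  ∂[2,3,5] = [3,5] − [2,5] + [2,3],
  ∂[2,3,4] = [3,4] − [2,4] + [2,3].
This gives a 11×3 integer matrix of rank 3; reducing to Smith normal form yields diagonal entries (1,1,1).

From H_k ≅ ker(∂_k) / im(∂_{k+1}) we obtain:

  H_0: rank C_0 − rank ∂_1 = 8 − 7 = 1, and the invariant factors of ∂_1 are all 1, so H_0 ≅ Z.
  H_1: rank ker ∂_1 − rank ∂_2 = (11 − 7) − 3 = 1, and the invariant factors of ∂_2 are all 1, so H_1 ≅ Z.
  H_2: rank ker ∂_2 − rank ∂_3 = (3 − 3) − 0 = 0, and there is no ∂_3, so H_2 ≅ 0.

H_0 ≅ Z,  H_1 ≅ Z,  H_2 = 0.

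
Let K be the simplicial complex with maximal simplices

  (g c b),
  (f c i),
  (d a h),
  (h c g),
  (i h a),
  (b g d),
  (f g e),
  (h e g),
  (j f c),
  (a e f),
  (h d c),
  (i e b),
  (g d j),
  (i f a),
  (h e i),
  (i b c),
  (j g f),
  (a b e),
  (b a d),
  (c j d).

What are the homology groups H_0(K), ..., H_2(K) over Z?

Take the total order a < b < c < d < e < f < g < h < i < j on the vertex set. Then K (dimension 2) consists of the simplices:

  0-simplices (10): a, b, c, d, e, f, g, h, i, j
  1-simplices (30): ab, ad, ae, af, ah, ai, bc, bd, be, bg, bi, cd, cf, cg, ch, ci, cj, dg, dh, dj, ef, eg, eh, ei, fg, fi, fj, gh, gj, hi
  2-simplices (20): abd, abe, adh, aef, afi, ahi, bcg, bci, bdg, bei, cdh, cdj, cfi, cfj, cgh, dgj, efg, egh, ehi, fgj

giving chain groups C_0 ≅ Z^10, C_1 ≅ Z^30, C_2 ≅ Z^20.

The boundary map ∂_1: C_1 → C_0 sends each edge [p,q] (with p < q) to q − p. For instance
  ∂bi = i − b.
The 10×30 boundary matrix has rank 9 and Smith normal form diag(1,1,1,1,1,1,1,1,1).

The boundary map ∂_2: C_2 → C_1 sends each 2-simplex [p,q,r] to [q,r] − [p,r] + [p,q]. For instance
  ∂bci = ci − bi + bc,
  ∂cdj = dj − cj + cd.
The resulting 30×20 matrix has rank 20, and its Smith normal form has invariant factors (1,1,1,1,1,1,1,1,1,1,1,1,1,1,1,1,1,1,1,2).

From H_k ≅ ker(∂_k) / im(∂_{k+1}) we obtain:

  H_0: rank C_0 − rank ∂_1 = 10 − 9 = 1, and the invariant factors of ∂_1 are all 1, so H_0 ≅ Z.
  H_1: rank ker ∂_1 − rank ∂_2 = (30 − 9) − 20 = 1, and ∂_2 has invariant factor 2 > 1, so H_1 ≅ Z ⊕ Z/2.
  H_2: rank ker ∂_2 − rank ∂_3 = (20 − 20) − 0 = 0, and there is no ∂_3, so H_2 ≅ 0.

(K is a triangulation of the Klein bottle.)

H_0 ≅ Z,  H_1 ≅ Z ⊕ Z/2,  H_2 = 0.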